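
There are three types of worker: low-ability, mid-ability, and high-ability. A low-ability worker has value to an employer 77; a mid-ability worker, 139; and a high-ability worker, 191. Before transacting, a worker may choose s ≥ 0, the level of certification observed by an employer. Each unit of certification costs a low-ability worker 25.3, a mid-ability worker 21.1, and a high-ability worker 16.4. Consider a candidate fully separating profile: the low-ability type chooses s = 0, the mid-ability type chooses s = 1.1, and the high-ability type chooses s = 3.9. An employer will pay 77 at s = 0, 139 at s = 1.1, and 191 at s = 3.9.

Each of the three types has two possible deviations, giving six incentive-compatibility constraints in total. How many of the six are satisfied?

4

High-ability (own payoff 191 − 16.4×3.9 = 127.04): to s=0 gives 77 → no gain ✓; to s=1.1 gives 139 − 16.4×1.1 = 120.96 → no gain ✓.
Mid-ability (own payoff 139 − 21.1×1.1 = 115.79): to s=0 gives 77 → no gain ✓; to s=3.9 gives 191 − 21.1×3.9 = 108.71 → no gain ✓.
Low-ability (own payoff 77): to s=1.1 gives 139 − 25.3×1.1 = 111.17 → profitable ✗; to s=3.9 gives 191 − 25.3×3.9 = 92.33 → profitable ✗.
4 of the 6 constraints hold; not an equilibrium.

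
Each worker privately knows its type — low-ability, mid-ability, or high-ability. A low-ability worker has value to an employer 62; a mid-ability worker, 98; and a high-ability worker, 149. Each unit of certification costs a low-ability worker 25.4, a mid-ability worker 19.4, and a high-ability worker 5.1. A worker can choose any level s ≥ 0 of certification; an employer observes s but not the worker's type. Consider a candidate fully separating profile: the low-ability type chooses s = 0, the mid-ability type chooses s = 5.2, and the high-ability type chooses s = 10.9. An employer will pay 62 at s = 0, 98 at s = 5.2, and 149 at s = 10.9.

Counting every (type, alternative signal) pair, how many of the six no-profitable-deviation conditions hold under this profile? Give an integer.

5

Mid-ability (own payoff 98 − 19.4×5.2 = -2.88): to s=0 gives 62 → profitable ✗; to s=10.9 gives 149 − 19.4×10.9 = -62.46 → no gain ✓.
High-ability (own payoff 149 − 5.1×10.9 = 93.41): to s=0 gives 62 → no gain ✓; to s=5.2 gives 98 − 5.1×5.2 = 71.48 → no gain ✓.
Low-ability (own payoff 62): to s=5.2 gives 98 − 25.4×5.2 = -34.08 → no gain ✓; to s=10.9 gives 149 − 25.4×10.9 = -127.86 → no gain ✓.
5 of the 6 constraints hold; not an equilibrium.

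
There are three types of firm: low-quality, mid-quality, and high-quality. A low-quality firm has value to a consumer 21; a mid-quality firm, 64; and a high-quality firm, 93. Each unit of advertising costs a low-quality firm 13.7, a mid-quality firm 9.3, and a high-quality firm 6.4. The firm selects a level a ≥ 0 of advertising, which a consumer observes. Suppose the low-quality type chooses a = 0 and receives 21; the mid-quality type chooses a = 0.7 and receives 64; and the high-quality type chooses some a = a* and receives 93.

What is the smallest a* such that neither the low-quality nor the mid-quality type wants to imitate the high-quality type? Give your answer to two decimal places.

5.26

Low-quality type (on-path payoff 21) won't mimic when 21 ≥ 93 − 13.7·a*, i.e. a* ≥ 5.26.
Mid-quality type (on-path payoff 64 − 9.3×0.7 = 57.49) won't mimic when 57.49 ≥ 93 − 9.3·a*, i.e. a* ≥ 3.82.
Both must hold, so a* = max(5.26, 3.82) = 5.26. The low-quality type's constraint binds.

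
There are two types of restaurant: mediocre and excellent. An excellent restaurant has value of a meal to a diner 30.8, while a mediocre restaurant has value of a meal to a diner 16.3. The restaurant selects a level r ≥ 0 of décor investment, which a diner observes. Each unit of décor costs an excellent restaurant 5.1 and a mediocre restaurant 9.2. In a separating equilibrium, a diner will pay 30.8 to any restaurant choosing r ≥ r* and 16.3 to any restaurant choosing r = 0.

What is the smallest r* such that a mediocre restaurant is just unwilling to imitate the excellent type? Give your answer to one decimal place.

A mediocre restaurant choosing r = 0 receives 16.3.
Imitating at r* instead would pay 30.8 at cost 9.2·r*, netting 30.8 − 9.2·r*.
Indifference: 16.3 = 30.8 − 9.2·r*, so r* = (30.8 − 16.3) / 9.2 ≈ 1.6.
At r* the mediocre type's incentive constraint just binds; the excellent type strictly prefers r* since its per-unit cost is lower.

1.6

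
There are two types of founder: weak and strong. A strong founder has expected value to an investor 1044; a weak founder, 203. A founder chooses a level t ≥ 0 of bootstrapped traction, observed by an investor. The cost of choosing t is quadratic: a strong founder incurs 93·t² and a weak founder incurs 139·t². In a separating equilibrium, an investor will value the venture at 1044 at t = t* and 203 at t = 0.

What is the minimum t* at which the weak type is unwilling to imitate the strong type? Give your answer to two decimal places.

2.46

The weak type at t = 0 receives 203; imitating at t* yields 1044 − 139·t*².
Indifference: 203 = 1044 − 139·t*², so t*² = (1044 − 203) / 139 ≈ 6.0504.
t* = √6.0504 ≈ 2.46.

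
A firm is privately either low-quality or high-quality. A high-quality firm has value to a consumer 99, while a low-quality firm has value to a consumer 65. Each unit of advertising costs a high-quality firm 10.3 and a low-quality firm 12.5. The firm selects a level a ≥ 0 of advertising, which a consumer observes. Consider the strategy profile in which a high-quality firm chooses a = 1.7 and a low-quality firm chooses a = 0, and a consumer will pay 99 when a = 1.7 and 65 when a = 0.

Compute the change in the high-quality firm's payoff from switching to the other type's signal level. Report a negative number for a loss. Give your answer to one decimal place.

Playing a = 1.7 the high-quality firm receives 99 − 10.3 × 1.7 = 81.49.
Deviating to a = 0 yields 65 instead.
Gain from deviating: 65 − 81.49 = -16.49, i.e. -16.5 to one decimal place.
The gain is negative, so the high-quality type's incentive-compatibility constraint is satisfied.

-16.5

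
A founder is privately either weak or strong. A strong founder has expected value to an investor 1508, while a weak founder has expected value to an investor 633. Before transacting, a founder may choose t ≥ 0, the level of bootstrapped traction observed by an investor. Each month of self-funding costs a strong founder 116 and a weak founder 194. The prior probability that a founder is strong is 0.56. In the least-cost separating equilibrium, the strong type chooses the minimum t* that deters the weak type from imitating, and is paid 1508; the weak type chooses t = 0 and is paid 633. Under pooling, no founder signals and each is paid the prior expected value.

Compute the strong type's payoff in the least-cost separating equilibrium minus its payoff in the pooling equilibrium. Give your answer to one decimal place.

-138.2

Least-cost separating signal: t* solves 633 = 1508 − 194·t*, so t* = (1508 − 633)/194 ≈ 4.5103.
Strong type's separating payoff: 1508 − 116 × t* = 1508 − 116 × (1508 − 633)/194 = 1508 − 101500/194 ≈ 984.804.
Pooling payoff: 0.56 × 1508 + 0.44 × 633 = 1123.
Difference: 984.804 − 1123 = -138.196, i.e. -138.2 to one decimal place.
The strong type would prefer the pooling outcome.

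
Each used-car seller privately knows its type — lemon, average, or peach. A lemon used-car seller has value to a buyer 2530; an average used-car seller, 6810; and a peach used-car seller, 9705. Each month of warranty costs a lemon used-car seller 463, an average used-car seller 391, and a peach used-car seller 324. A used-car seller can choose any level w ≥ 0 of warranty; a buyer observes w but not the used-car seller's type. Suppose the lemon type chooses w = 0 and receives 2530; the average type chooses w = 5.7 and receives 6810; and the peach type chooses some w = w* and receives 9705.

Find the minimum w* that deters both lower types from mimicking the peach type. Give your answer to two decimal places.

15.50

Average type (on-path payoff 6810 − 391×5.7 = 4581.3) won't mimic when 4581.3 ≥ 9705 − 391·w*, i.e. w* ≥ 13.10.
Lemon type (on-path payoff 2530) won't mimic when 2530 ≥ 9705 − 463·w*, i.e. w* ≥ 15.50.
Both must hold, so w* = max(15.50, 13.10) = 15.50. The lemon type's constraint binds.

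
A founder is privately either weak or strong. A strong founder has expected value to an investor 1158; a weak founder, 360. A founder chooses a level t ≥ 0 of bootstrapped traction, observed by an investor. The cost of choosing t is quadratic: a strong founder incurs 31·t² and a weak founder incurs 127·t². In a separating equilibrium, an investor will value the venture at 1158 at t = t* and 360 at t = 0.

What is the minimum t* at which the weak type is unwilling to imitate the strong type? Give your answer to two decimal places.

2.51

The weak type at t = 0 receives 360; imitating at t* yields 1158 − 127·t*².
Indifference: 360 = 1158 − 127·t*², so t*² = (1158 − 360) / 127 ≈ 6.2835.
t* = √6.2835 ≈ 2.51.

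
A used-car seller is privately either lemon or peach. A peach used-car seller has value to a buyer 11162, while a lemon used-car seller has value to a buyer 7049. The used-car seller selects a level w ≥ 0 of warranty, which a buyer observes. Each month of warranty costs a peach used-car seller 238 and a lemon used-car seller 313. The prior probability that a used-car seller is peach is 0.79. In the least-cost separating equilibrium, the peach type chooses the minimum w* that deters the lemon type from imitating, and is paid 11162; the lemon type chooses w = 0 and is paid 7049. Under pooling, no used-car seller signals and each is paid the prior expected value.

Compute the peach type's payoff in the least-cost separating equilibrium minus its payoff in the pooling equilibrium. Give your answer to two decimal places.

-2263.73

Least-cost separating signal: w* solves 7049 = 11162 − 313·w*, so w* = (11162 − 7049)/313 ≈ 13.1406.
Peach type's separating payoff: 11162 − 238 × w* = 11162 − 238 × (11162 − 7049)/313 = 11162 − 978894/313 ≈ 8034.5431.
Pooling payoff: 0.79 × 11162 + 0.21 × 7049 = 10298.27.
Difference: 8034.5431 − 10298.27 = -2263.7269, i.e. -2263.73 to two decimal places.
The peach type would prefer the pooling outcome.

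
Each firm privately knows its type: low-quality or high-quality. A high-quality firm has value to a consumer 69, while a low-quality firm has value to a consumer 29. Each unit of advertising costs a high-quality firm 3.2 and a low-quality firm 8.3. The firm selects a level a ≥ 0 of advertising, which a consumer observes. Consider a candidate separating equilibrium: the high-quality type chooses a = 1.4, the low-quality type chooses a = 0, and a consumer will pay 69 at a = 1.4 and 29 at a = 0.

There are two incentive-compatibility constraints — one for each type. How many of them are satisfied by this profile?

High-quality type: signal → 69 − 3.2 × 1.4 = 64.52; deviate to 0 → 29. IC holds (64.52 ≥ 29).
Low-quality type: stay at 0 → 29; mimic → 69 − 8.3 × 1.4 = 57.38. IC fails (29 < 57.38).
1 of 2 constraints hold, so this profile is not an equilibrium.

1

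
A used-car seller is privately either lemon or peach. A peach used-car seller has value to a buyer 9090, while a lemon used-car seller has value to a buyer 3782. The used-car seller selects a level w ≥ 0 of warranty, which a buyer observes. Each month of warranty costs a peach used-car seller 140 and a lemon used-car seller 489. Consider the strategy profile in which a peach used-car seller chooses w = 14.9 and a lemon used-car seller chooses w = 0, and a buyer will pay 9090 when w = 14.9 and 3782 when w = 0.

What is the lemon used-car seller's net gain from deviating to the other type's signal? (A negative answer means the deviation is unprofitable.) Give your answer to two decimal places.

Playing w = 0 the lemon used-car seller receives 3782.
Deviating to w = 14.9 brings payment 9090 at cost 489 × 14.9 = 7286.1, netting 1803.9.
Gain from deviating: 1803.9 − 3782 = -1978.10.
The gain is negative, so the lemon type's incentive-compatibility constraint is satisfied.

-1978.10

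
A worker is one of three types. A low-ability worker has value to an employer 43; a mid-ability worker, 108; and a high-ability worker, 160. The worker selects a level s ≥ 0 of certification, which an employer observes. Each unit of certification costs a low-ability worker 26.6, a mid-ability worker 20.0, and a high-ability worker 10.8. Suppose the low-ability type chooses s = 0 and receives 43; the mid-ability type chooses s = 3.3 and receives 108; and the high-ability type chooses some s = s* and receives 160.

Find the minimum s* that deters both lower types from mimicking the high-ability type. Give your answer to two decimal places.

Low-ability type (on-path payoff 43) won't mimic when 43 ≥ 160 − 26.6·s*, i.e. s* ≥ 4.40.
Mid-ability type (on-path payoff 108 − 20.0×3.3 = 42) won't mimic when 42 ≥ 160 − 20.0·s*, i.e. s* ≥ 5.90.
Both must hold, so s* = max(4.40, 5.90) = 5.90. The mid-ability type's constraint binds.

5.90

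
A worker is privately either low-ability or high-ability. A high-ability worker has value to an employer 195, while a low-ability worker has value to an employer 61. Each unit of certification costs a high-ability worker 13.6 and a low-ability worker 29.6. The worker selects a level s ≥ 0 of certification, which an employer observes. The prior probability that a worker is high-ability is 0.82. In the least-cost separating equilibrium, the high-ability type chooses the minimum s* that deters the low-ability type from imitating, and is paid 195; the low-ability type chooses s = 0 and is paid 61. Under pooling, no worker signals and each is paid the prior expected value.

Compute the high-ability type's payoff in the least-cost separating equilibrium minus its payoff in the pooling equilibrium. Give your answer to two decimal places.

-37.45

Least-cost separating signal: s* solves 61 = 195 − 29.6·s*, so s* = (195 − 61)/29.6 ≈ 4.5270.
High-ability type's separating payoff: 195 − 13.6 × s* = 195 − 13.6 × (195 − 61)/29.6 = 195 − 1822.4/29.6 ≈ 133.4324.
Pooling payoff: 0.82 × 195 + 0.18 × 61 = 170.88.
Difference: 133.4324 − 170.88 = -37.4476, i.e. -37.45 to two decimal places.
The high-ability type would prefer the pooling outcome.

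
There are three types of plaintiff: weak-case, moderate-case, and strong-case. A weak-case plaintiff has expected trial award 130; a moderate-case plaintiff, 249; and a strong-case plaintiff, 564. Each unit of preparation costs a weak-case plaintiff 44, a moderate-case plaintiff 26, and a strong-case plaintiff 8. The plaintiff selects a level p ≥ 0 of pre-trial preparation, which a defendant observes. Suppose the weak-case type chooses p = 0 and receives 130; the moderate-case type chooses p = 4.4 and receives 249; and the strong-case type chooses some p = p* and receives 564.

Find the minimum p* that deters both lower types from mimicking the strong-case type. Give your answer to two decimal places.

16.52

Moderate-case type (on-path payoff 249 − 26×4.4 = 134.6) won't mimic when 134.6 ≥ 564 − 26·p*, i.e. p* ≥ 16.52.
Weak-case type (on-path payoff 130) won't mimic when 130 ≥ 564 − 44·p*, i.e. p* ≥ 9.86.
Both must hold, so p* = max(9.86, 16.52) = 16.52. The moderate-case type's constraint binds.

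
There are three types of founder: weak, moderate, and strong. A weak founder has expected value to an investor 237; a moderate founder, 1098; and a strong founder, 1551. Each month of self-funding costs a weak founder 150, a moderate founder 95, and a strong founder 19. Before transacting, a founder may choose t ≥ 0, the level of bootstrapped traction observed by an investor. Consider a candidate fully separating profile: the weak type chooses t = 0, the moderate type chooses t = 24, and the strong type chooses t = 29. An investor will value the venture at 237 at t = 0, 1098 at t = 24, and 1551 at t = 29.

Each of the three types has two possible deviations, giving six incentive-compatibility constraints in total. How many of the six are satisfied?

Weak (own payoff 237): to t=24 gives 1098 − 150×24 = -2502 → no gain ✓; to t=29 gives 1551 − 150×29 = -2799 → no gain ✓.
Strong (own payoff 1551 − 19×29 = 1000): to t=0 gives 237 → no gain ✓; to t=24 gives 1098 − 19×24 = 642 → no gain ✓.
Moderate (own payoff 1098 − 95×24 = -1182): to t=0 gives 237 → profitable ✗; to t=29 gives 1551 − 95×29 = -1204 → no gain ✓.
5 of the 6 constraints hold; not an equilibrium.

5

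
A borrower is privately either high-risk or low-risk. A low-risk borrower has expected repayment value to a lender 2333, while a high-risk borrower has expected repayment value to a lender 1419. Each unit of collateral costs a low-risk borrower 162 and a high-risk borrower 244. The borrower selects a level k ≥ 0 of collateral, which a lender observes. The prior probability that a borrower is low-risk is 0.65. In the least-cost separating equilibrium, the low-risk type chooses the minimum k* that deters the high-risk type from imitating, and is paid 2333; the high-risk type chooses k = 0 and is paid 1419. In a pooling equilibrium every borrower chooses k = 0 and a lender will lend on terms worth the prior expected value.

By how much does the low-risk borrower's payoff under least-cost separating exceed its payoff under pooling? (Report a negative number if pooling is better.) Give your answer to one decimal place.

-286.9

Least-cost separating signal: k* solves 1419 = 2333 − 244·k*, so k* = (2333 − 1419)/244 ≈ 3.7459.
Low-risk type's separating payoff: 2333 − 162 × k* = 2333 − 162 × (2333 − 1419)/244 = 2333 − 148068/244 ≈ 1726.164.
Pooling payoff: 0.65 × 2333 + 0.35 × 1419 = 2013.1.
Difference: 1726.164 − 2013.1 = -286.936, i.e. -286.9 to one decimal place.
The low-risk type would prefer the pooling outcome.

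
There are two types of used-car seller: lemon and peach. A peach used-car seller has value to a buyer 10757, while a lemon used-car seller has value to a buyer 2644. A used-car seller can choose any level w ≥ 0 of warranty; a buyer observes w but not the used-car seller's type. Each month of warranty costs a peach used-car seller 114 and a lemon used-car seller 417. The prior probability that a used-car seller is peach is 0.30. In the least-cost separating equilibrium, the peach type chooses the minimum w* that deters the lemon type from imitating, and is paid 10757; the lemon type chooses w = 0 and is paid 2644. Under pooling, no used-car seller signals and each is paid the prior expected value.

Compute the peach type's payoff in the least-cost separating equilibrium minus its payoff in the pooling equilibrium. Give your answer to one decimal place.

3461.2

Least-cost separating signal: w* solves 2644 = 10757 − 417·w*, so w* = (10757 − 2644)/417 ≈ 19.4556.
Peach type's separating payoff: 10757 − 114 × w* = 10757 − 114 × (10757 − 2644)/417 = 10757 − 924882/417 ≈ 8539.058.
Pooling payoff: 0.30 × 10757 + 0.70 × 2644 = 5077.9.
Difference: 8539.058 − 5077.9 = 3461.158, i.e. 3461.2 to one decimal place.
The peach type prefers to separate.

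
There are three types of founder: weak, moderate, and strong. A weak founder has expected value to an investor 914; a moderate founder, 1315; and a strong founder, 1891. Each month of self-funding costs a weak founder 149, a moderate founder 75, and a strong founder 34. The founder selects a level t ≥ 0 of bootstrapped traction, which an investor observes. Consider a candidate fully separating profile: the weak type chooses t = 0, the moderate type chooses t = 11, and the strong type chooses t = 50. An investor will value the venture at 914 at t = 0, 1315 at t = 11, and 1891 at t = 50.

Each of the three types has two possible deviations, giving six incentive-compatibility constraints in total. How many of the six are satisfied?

Strong (own payoff 1891 − 34×50 = 191): to t=0 gives 914 → profitable ✗; to t=11 gives 1315 − 34×11 = 941 → profitable ✗.
Weak (own payoff 914): to t=11 gives 1315 − 149×11 = -324 → no gain ✓; to t=50 gives 1891 − 149×50 = -5559 → no gain ✓.
Moderate (own payoff 1315 − 75×11 = 490): to t=0 gives 914 → profitable ✗; to t=50 gives 1891 − 75×50 = -1859 → no gain ✓.
3 of the 6 constraints hold; not an equilibrium.

3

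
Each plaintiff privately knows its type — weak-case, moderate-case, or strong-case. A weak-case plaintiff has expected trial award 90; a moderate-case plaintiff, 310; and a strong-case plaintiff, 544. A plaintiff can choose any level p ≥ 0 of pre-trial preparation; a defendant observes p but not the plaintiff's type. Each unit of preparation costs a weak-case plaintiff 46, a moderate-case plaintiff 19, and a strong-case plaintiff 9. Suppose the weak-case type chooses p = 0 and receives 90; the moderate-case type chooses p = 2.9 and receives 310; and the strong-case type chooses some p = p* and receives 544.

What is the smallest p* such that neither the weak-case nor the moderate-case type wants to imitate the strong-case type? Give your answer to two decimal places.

15.22

Weak-case type (on-path payoff 90) won't mimic when 90 ≥ 544 − 46·p*, i.e. p* ≥ 9.87.
Moderate-case type (on-path payoff 310 − 19×2.9 = 254.9) won't mimic when 254.9 ≥ 544 − 19·p*, i.e. p* ≥ 15.22.
Both must hold, so p* = max(9.87, 15.22) = 15.22. The moderate-case type's constraint binds.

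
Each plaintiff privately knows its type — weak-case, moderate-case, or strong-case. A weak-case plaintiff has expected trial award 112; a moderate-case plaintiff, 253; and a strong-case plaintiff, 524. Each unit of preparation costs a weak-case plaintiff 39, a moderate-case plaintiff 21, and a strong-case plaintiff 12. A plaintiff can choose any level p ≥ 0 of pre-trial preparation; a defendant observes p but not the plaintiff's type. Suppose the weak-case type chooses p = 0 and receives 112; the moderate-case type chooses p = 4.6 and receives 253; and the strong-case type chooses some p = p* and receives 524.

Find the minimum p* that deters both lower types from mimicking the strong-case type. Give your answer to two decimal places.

Weak-case type (on-path payoff 112) won't mimic when 112 ≥ 524 − 39·p*, i.e. p* ≥ 10.56.
Moderate-case type (on-path payoff 253 − 21×4.6 = 156.4) won't mimic when 156.4 ≥ 524 − 21·p*, i.e. p* ≥ 17.50.
Both must hold, so p* = max(10.56, 17.50) = 17.50. The moderate-case type's constraint binds.

17.50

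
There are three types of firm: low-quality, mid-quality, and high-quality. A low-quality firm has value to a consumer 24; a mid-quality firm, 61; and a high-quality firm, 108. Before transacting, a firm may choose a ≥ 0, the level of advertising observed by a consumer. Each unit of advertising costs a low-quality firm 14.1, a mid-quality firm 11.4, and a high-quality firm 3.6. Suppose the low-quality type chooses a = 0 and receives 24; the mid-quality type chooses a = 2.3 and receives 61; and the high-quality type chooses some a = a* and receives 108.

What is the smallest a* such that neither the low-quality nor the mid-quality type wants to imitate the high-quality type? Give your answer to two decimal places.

6.42

Low-quality type (on-path payoff 24) won't mimic when 24 ≥ 108 − 14.1·a*, i.e. a* ≥ 5.96.
Mid-quality type (on-path payoff 61 − 11.4×2.3 = 34.78) won't mimic when 34.78 ≥ 108 − 11.4·a*, i.e. a* ≥ 6.42.
Both must hold, so a* = max(5.96, 6.42) = 6.42. The mid-quality type's constraint binds.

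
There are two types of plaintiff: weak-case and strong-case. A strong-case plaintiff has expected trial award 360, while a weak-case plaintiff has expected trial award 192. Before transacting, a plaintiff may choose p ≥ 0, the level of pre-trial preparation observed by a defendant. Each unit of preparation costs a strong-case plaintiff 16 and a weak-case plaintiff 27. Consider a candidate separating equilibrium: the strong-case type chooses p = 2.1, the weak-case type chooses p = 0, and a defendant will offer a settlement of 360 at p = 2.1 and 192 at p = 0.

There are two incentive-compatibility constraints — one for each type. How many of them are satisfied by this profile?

1

Strong-case type: signal → 360 − 16 × 2.1 = 326.4; deviate to 0 → 192. IC holds (326.4 ≥ 192).
Weak-case type: stay at 0 → 192; mimic → 360 − 27 × 2.1 = 303.3. IC fails (192 < 303.3).
1 of 2 constraints hold, so this profile is not an equilibrium.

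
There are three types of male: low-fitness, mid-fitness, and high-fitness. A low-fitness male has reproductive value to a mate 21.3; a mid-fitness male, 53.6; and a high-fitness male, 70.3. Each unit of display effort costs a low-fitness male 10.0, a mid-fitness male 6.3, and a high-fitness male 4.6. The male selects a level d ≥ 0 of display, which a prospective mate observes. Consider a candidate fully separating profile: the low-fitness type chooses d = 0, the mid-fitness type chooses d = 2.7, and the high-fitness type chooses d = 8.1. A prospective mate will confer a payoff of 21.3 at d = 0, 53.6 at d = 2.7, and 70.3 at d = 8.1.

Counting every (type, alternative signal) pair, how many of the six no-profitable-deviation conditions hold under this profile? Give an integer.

4

Mid-fitness (own payoff 53.6 − 6.3×2.7 = 36.59): to d=0 gives 21.3 → no gain ✓; to d=8.1 gives 70.3 − 6.3×8.1 = 19.27 → no gain ✓.
Low-fitness (own payoff 21.3): to d=2.7 gives 53.6 − 10.0×2.7 = 26.6 → profitable ✗; to d=8.1 gives 70.3 − 10.0×8.1 = -10.7 → no gain ✓.
High-fitness (own payoff 70.3 − 4.6×8.1 = 33.04): to d=0 gives 21.3 → no gain ✓; to d=2.7 gives 53.6 − 4.6×2.7 = 41.18 → profitable ✗.
4 of the 6 constraints hold; not an equilibrium.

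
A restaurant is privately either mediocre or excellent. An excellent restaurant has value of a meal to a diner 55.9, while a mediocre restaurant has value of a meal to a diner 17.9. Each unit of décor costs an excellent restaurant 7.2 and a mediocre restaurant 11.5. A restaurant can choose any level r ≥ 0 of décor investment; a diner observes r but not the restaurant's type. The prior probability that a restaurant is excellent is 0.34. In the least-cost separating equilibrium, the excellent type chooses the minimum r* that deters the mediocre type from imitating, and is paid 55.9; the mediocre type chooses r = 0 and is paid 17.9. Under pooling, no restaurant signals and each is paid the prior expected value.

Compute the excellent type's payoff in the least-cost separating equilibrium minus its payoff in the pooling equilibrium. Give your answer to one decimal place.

1.3

Least-cost separating signal: r* solves 17.9 = 55.9 − 11.5·r*, so r* = (55.9 − 17.9)/11.5 ≈ 3.3043.
Excellent type's separating payoff: 55.9 − 7.2 × r* = 55.9 − 7.2 × (55.9 − 17.9)/11.5 = 55.9 − 273.6/11.5 ≈ 32.109.
Pooling payoff: 0.34 × 55.9 + 0.66 × 17.9 = 30.82.
Difference: 32.109 − 30.82 = 1.289, i.e. 1.3 to one decimal place.
The excellent type prefers to separate.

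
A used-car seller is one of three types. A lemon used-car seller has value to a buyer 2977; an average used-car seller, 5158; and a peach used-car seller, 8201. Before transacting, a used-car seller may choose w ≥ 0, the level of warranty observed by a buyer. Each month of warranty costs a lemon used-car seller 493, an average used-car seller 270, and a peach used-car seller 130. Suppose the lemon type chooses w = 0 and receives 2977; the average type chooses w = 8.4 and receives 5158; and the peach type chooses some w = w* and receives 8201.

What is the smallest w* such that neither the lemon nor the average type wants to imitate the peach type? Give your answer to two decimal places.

19.67

Average type (on-path payoff 5158 − 270×8.4 = 2890) won't mimic when 2890 ≥ 8201 − 270·w*, i.e. w* ≥ 19.67.
Lemon type (on-path payoff 2977) won't mimic when 2977 ≥ 8201 − 493·w*, i.e. w* ≥ 10.60.
Both must hold, so w* = max(10.60, 19.67) = 19.67. The average type's constraint binds.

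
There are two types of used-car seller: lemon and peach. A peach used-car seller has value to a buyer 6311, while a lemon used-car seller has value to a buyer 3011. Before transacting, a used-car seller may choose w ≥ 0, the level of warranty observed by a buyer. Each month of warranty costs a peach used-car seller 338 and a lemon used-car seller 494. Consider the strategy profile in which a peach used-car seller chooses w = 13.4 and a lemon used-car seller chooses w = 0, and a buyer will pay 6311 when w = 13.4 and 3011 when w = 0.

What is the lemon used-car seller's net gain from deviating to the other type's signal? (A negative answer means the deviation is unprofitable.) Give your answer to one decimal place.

-3319.6

Playing w = 0 the lemon used-car seller receives 3011.
Deviating to w = 13.4 brings payment 6311 at cost 494 × 13.4 = 6619.6, netting -308.6.
Gain from deviating: -308.6 − 3011 = -3319.6.
The gain is negative, so the lemon type's incentive-compatibility constraint is satisfied.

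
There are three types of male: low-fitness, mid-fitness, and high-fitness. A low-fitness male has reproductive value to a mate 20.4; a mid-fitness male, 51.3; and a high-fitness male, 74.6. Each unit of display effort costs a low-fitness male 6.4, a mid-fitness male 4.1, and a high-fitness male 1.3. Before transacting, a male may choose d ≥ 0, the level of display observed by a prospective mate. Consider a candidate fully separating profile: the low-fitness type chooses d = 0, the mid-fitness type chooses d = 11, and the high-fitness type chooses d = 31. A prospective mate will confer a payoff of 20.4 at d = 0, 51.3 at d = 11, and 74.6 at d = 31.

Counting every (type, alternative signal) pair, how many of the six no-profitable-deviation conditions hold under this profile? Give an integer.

4

Low-fitness (own payoff 20.4): to d=11 gives 51.3 − 6.4×11 = -19.1 → no gain ✓; to d=31 gives 74.6 − 6.4×31 = -123.8 → no gain ✓.
Mid-fitness (own payoff 51.3 − 4.1×11 = 6.2): to d=0 gives 20.4 → profitable ✗; to d=31 gives 74.6 − 4.1×31 = -52.5 → no gain ✓.
High-fitness (own payoff 74.6 − 1.3×31 = 34.3): to d=0 gives 20.4 → no gain ✓; to d=11 gives 51.3 − 1.3×11 = 37 → profitable ✗.
4 of the 6 constraints hold; not an equilibrium.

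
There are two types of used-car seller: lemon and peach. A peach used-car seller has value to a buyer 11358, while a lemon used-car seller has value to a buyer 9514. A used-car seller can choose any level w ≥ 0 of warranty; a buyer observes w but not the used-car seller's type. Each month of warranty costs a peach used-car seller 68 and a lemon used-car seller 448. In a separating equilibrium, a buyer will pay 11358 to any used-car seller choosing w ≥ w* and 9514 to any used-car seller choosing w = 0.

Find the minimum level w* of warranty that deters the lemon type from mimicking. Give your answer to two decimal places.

A lemon used-car seller choosing w = 0 receives 9514.
Imitating at w* instead would pay 11358 at cost 448·w*, netting 11358 − 448·w*.
Indifference: 9514 = 11358 − 448·w*, so w* = (11358 − 9514) / 448 ≈ 4.12.
This is the lemon type's binding incentive-compatibility constraint; any w ≥ 4.12 sustains separation on that side.

4.12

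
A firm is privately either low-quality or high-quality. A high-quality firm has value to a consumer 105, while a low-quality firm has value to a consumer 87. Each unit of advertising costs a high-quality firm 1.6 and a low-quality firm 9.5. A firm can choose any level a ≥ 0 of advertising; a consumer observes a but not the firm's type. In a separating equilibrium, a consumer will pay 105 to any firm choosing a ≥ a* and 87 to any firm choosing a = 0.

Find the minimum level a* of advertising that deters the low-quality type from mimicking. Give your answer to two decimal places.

1.89

A low-quality firm choosing a = 0 receives 87.
Imitating at a* instead would pay 105 at cost 9.5·a*, netting 105 − 9.5·a*.
Indifference: 87 = 105 − 9.5·a*, so a* = (105 − 87) / 9.5 ≈ 1.89.
At a* the low-quality type's incentive constraint just binds; the high-quality type strictly prefers a* since its per-unit cost is lower.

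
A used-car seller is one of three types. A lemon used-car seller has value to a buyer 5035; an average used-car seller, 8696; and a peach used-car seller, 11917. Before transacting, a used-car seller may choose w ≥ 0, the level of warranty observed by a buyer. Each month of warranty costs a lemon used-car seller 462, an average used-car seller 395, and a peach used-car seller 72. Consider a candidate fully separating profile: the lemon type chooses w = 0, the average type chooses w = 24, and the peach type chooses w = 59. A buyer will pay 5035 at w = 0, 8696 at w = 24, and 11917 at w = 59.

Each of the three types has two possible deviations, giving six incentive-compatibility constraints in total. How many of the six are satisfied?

5

Peach (own payoff 11917 − 72×59 = 7669): to w=0 gives 5035 → no gain ✓; to w=24 gives 8696 − 72×24 = 6968 → no gain ✓.
Average (own payoff 8696 − 395×24 = -784): to w=0 gives 5035 → profitable ✗; to w=59 gives 11917 − 395×59 = -11388 → no gain ✓.
Lemon (own payoff 5035): to w=24 gives 8696 − 462×24 = -2392 → no gain ✓; to w=59 gives 11917 − 462×59 = -15341 → no gain ✓.
5 of the 6 constraints hold; not an equilibrium.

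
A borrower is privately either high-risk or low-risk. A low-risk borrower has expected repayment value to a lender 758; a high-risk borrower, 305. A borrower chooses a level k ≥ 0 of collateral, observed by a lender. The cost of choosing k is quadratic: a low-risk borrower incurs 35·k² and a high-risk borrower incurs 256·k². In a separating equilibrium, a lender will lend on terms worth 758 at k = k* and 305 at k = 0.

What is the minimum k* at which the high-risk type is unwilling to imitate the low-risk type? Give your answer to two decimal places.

1.33

The high-risk type at k = 0 receives 305; imitating at k* yields 758 − 256·k*².
Indifference: 305 = 758 − 256·k*², so k*² = (758 − 305) / 256 ≈ 1.7695.
k* = √1.7695 ≈ 1.33.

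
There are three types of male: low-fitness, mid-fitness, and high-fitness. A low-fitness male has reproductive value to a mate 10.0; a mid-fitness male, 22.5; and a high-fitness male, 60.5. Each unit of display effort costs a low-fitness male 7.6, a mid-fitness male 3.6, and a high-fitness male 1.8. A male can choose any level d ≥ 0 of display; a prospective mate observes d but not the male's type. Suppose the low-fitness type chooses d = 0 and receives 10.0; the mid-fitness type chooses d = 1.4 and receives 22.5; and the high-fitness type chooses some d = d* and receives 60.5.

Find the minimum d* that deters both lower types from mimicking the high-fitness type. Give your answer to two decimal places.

Mid-fitness type (on-path payoff 22.5 − 3.6×1.4 = 17.46) won't mimic when 17.46 ≥ 60.5 − 3.6·d*, i.e. d* ≥ 11.96.
Low-fitness type (on-path payoff 10.0) won't mimic when 10.0 ≥ 60.5 − 7.6·d*, i.e. d* ≥ 6.64.
Both must hold, so d* = max(6.64, 11.96) = 11.96. The mid-fitness type's constraint binds.

11.96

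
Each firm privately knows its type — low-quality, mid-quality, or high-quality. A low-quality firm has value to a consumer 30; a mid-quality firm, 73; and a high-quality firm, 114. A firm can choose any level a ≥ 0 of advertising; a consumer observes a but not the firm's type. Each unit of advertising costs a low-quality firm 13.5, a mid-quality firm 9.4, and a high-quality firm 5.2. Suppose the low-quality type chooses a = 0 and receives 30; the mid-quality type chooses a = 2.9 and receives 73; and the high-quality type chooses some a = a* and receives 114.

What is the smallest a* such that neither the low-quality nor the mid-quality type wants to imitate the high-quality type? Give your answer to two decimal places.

Mid-quality type (on-path payoff 73 − 9.4×2.9 = 45.74) won't mimic when 45.74 ≥ 114 − 9.4·a*, i.e. a* ≥ 7.26.
Low-quality type (on-path payoff 30) won't mimic when 30 ≥ 114 − 13.5·a*, i.e. a* ≥ 6.22.
Both must hold, so a* = max(6.22, 7.26) = 7.26. The mid-quality type's constraint binds.

7.26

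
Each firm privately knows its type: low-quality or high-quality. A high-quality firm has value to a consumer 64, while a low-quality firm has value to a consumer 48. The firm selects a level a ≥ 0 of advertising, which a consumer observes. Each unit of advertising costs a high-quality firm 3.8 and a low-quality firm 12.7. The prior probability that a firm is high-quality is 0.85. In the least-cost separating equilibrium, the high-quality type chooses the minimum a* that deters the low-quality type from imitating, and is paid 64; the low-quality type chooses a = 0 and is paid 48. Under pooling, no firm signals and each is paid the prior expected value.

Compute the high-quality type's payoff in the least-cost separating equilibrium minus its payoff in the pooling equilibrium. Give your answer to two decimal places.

-2.39

Least-cost separating signal: a* solves 48 = 64 − 12.7·a*, so a* = (64 − 48)/12.7 ≈ 1.2598.
High-quality type's separating payoff: 64 − 3.8 × a* = 64 − 3.8 × (64 − 48)/12.7 = 64 − 60.8/12.7 ≈ 59.2126.
Pooling payoff: 0.85 × 64 + 0.15 × 48 = 61.6.
Difference: 59.2126 − 61.6 = -2.3874, i.e. -2.39 to two decimal places.
The high-quality type would prefer the pooling outcome.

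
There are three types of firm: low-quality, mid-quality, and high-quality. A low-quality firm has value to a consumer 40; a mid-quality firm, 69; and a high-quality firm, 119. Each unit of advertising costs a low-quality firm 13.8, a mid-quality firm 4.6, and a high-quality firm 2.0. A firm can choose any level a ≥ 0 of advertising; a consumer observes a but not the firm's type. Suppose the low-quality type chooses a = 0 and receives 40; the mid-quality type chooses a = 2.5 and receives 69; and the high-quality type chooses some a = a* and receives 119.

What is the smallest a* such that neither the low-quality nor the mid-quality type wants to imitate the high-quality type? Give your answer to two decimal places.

13.37

Low-quality type (on-path payoff 40) won't mimic when 40 ≥ 119 − 13.8·a*, i.e. a* ≥ 5.72.
Mid-quality type (on-path payoff 69 − 4.6×2.5 = 57.5) won't mimic when 57.5 ≥ 119 − 4.6·a*, i.e. a* ≥ 13.37.
Both must hold, so a* = max(5.72, 13.37) = 13.37. The mid-quality type's constraint binds.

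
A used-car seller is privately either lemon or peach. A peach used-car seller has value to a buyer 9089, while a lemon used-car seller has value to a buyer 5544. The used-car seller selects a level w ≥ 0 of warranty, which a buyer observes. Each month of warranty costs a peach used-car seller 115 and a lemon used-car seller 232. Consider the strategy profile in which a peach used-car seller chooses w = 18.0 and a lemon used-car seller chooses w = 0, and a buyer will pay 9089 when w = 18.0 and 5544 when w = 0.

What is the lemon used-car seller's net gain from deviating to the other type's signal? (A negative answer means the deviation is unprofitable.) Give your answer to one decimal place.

-631.0

Playing w = 0 the lemon used-car seller receives 5544.
Deviating to w = 18.0 brings payment 9089 at cost 232 × 18.0 = 4176, netting 4913.
Gain from deviating: 4913 − 5544 = -631.0.
The gain is negative, so the lemon type's incentive-compatibility constraint is satisfied.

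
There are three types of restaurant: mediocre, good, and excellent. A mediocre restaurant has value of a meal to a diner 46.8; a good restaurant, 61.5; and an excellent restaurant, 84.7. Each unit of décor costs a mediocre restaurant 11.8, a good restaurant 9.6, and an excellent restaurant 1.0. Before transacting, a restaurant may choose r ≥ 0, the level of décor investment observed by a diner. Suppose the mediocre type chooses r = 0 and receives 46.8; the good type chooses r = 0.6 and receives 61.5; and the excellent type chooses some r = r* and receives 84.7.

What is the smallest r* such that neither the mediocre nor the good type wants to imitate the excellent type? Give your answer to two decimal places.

3.21

Mediocre type (on-path payoff 46.8) won't mimic when 46.8 ≥ 84.7 − 11.8·r*, i.e. r* ≥ 3.21.
Good type (on-path payoff 61.5 − 9.6×0.6 = 55.74) won't mimic when 55.74 ≥ 84.7 − 9.6·r*, i.e. r* ≥ 3.02.
Both must hold, so r* = max(3.21, 3.02) = 3.21. The mediocre type's constraint binds.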